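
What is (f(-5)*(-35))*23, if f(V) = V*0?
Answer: 0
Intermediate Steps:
f(V) = 0
(f(-5)*(-35))*23 = (0*(-35))*23 = 0*23 = 0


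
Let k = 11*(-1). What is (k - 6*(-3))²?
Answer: 49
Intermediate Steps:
k = -11
(k - 6*(-3))² = (-11 - 6*(-3))² = (-11 + 18)² = 7² = 49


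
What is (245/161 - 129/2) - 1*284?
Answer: -15961/46 ≈ -346.98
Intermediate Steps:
(245/161 - 129/2) - 1*284 = (245*(1/161) - 129*½) - 284 = (35/23 - 129/2) - 284 = -2897/46 - 284 = -15961/46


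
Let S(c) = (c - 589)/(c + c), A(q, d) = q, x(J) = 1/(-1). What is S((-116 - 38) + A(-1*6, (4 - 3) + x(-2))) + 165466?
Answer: 52949869/320 ≈ 1.6547e+5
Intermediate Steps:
x(J) = -1
S(c) = (-589 + c)/(2*c) (S(c) = (-589 + c)/((2*c)) = (-589 + c)*(1/(2*c)) = (-589 + c)/(2*c))
S((-116 - 38) + A(-1*6, (4 - 3) + x(-2))) + 165466 = (-589 + ((-116 - 38) - 1*6))/(2*((-116 - 38) - 1*6)) + 165466 = (-589 + (-154 - 6))/(2*(-154 - 6)) + 165466 = (1/2)*(-589 - 160)/(-160) + 165466 = (1/2)*(-1/160)*(-749) + 165466 = 749/320 + 165466 = 52949869/320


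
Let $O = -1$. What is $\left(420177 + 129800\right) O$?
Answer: $-549977$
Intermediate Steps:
$\left(420177 + 129800\right) O = \left(420177 + 129800\right) \left(-1\right) = 549977 \left(-1\right) = -549977$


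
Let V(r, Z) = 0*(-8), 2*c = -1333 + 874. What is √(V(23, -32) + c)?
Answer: 3*I*√102/2 ≈ 15.149*I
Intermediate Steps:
c = -459/2 (c = (-1333 + 874)/2 = (½)*(-459) = -459/2 ≈ -229.50)
V(r, Z) = 0
√(V(23, -32) + c) = √(0 - 459/2) = √(-459/2) = 3*I*√102/2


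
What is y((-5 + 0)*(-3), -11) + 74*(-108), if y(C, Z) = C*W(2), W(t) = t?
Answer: -7962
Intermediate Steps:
y(C, Z) = 2*C (y(C, Z) = C*2 = 2*C)
y((-5 + 0)*(-3), -11) + 74*(-108) = 2*((-5 + 0)*(-3)) + 74*(-108) = 2*(-5*(-3)) - 7992 = 2*15 - 7992 = 30 - 7992 = -7962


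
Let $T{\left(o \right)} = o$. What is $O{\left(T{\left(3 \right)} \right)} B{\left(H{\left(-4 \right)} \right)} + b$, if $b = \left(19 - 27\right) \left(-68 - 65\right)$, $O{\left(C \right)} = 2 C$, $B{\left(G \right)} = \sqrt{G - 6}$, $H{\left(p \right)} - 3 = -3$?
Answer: $1064 + 6 i \sqrt{6} \approx 1064.0 + 14.697 i$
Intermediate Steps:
$H{\left(p \right)} = 0$ ($H{\left(p \right)} = 3 - 3 = 0$)
$B{\left(G \right)} = \sqrt{-6 + G}$
$b = 1064$ ($b = \left(-8\right) \left(-133\right) = 1064$)
$O{\left(T{\left(3 \right)} \right)} B{\left(H{\left(-4 \right)} \right)} + b = 2 \cdot 3 \sqrt{-6 + 0} + 1064 = 6 \sqrt{-6} + 1064 = 6 i \sqrt{6} + 1064 = 1064 + 6 i \sqrt{6}$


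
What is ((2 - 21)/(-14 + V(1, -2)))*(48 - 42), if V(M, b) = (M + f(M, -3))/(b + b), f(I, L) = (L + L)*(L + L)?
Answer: 152/31 ≈ 4.9032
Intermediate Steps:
f(I, L) = 4*L² (f(I, L) = (2*L)*(2*L) = 4*L²)
V(M, b) = (36 + M)/(2*b) (V(M, b) = (M + 4*(-3)²)/(b + b) = (M + 4*9)/((2*b)) = (M + 36)*(1/(2*b)) = (36 + M)*(1/(2*b)) = (36 + M)/(2*b))
((2 - 21)/(-14 + V(1, -2)))*(48 - 42) = ((2 - 21)/(-14 + (½)*(36 + 1)/(-2)))*(48 - 42) = -19/(-14 + (½)*(-½)*37)*6 = -19/(-14 - 37/4)*6 = -19/(-93/4)*6 = -19*(-4/93)*6 = (76/93)*6 = 152/31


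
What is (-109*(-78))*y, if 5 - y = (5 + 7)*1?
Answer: -59514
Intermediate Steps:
y = -7 (y = 5 - (5 + 7) = 5 - 12 = -7)
(-109*(-78))*y = -109*(-78)*(-7) = 8502*(-7) = -59514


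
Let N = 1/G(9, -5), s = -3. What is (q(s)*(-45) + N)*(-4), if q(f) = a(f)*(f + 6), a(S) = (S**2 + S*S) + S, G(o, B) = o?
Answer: 72896/9 ≈ 8099.6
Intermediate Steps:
N = 1/9 ≈ 0.11111
a(S) = S + 2*S**2 (a(S) = (S**2 + S**2) + S = 2*S**2 + S = S + 2*S**2)
q(f) = f*(1 + 2*f)*(6 + f) (q(f) = (f*(1 + 2*f))*(f + 6) = (f*(1 + 2*f))*(6 + f) = f*(1 + 2*f)*(6 + f))
(q(s)*(-45) + N)*(-4) = (-3*(1 + 2*(-3))*(6 - 3)*(-45) + 1/9)*(-4) = (-3*(1 - 6)*3*(-45) + 1/9)*(-4) = (-3*(-5)*3*(-45) + 1/9)*(-4) = (45*(-45) + 1/9)*(-4) = (-2025 + 1/9)*(-4) = -18224/9*(-4) = 72896/9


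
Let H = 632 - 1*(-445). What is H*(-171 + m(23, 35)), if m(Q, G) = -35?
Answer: -221862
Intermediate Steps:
H = 1077 (H = 632 + 445 = 1077)
H*(-171 + m(23, 35)) = 1077*(-171 - 35) = 1077*(-206) = -221862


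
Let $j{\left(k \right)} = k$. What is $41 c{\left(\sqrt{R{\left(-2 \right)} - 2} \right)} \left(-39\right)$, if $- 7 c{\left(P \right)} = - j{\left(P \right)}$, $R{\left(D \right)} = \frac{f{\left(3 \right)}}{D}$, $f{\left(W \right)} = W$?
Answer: $- \frac{1599 i \sqrt{14}}{14} \approx - 427.35 i$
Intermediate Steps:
$R{\left(D \right)} = \frac{3}{D}$
$c{\left(P \right)} = \frac{P}{7}$ ($c{\left(P \right)} = - \frac{\left(-1\right) P}{7} = \frac{P}{7}$)
$41 c{\left(\sqrt{R{\left(-2 \right)} - 2} \right)} \left(-39\right) = 41 \frac{\sqrt{\frac{3}{-2} - 2}}{7} \left(-39\right) = 41 \frac{\sqrt{3 \left(- \frac{1}{2}\right) - 2}}{7} \left(-39\right) = 41 \frac{\sqrt{- \frac{3}{2} - 2}}{7} \left(-39\right) = 41 \frac{\sqrt{- \frac{7}{2}}}{7} \left(-39\right) = 41 \frac{\frac{1}{2} i \sqrt{14}}{7} \left(-39\right) = 41 \frac{i \sqrt{14}}{14} \left(-39\right) = \frac{41 i \sqrt{14}}{14} \left(-39\right) = - \frac{1599 i \sqrt{14}}{14}$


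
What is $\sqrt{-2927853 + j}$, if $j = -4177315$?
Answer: $4 i \sqrt{444073} \approx 2665.6 i$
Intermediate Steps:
$\sqrt{-2927853 + j} = \sqrt{-2927853 - 4177315} = \sqrt{-7105168} = 4 i \sqrt{444073}$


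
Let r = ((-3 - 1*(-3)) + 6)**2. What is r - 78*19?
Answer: -1446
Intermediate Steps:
r = 36 (r = ((-3 + 3) + 6)**2 = (0 + 6)**2 = 6**2 = 36)
r - 78*19 = 36 - 78*19 = 36 - 1482 = -1446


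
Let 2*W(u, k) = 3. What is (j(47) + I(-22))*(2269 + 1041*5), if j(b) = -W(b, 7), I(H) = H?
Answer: -175639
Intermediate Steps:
W(u, k) = 3/2 (W(u, k) = (½)*3 = 3/2)
j(b) = -3/2 (j(b) = -1*3/2 = -3/2)
(j(47) + I(-22))*(2269 + 1041*5) = (-3/2 - 22)*(2269 + 1041*5) = -47*(2269 + 5205)/2 = -47/2*7474 = -175639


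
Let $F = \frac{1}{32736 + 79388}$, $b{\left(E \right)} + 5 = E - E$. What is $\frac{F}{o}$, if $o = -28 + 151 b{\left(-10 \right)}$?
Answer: $- \frac{1}{87793092} \approx -1.139 \cdot 10^{-8}$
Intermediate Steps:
$b{\left(E \right)} = -5$ ($b{\left(E \right)} = -5 + \left(E - E\right) = -5 + 0 = -5$)
$o = -783$ ($o = -28 + 151 \left(-5\right) = -28 - 755 = -783$)
$F = \frac{1}{112124} \approx 8.9187 \cdot 10^{-6}$
$\frac{F}{o} = \frac{1}{112124 \left(-783\right)} = \frac{1}{112124} \left(- \frac{1}{783}\right) = - \frac{1}{87793092}$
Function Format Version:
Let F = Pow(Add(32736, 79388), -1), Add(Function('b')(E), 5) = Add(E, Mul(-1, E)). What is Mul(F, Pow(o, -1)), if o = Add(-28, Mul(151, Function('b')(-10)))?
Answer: Rational(-1, 87793092) ≈ -1.1390e-8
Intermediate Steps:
Function('b')(E) = -5 (Function('b')(E) = Add(-5, Add(E, Mul(-1, E))) = Add(-5, 0) = -5)
o = -783 (o = Add(-28, Mul(151, -5)) = Add(-28, -755) = -783)
F = Rational(1, 112124) (F = Pow(112124, -1) = Rational(1, 112124) ≈ 8.9187e-6)
Mul(F, Pow(o, -1)) = Mul(Rational(1, 112124), Pow(-783, -1)) = Mul(Rational(1, 112124), Rational(-1, 783)) = Rational(-1, 87793092)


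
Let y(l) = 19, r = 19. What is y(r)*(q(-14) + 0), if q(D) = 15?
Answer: 285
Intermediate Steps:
y(r)*(q(-14) + 0) = 19*(15 + 0) = 19*15 = 285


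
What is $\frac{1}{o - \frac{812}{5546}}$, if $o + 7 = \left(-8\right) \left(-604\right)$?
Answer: $\frac{2773}{13379319} \approx 0.00020726$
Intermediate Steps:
$o = 4825$ ($o = -7 - -4832 = -7 + 4832 = 4825$)
$\frac{1}{o - \frac{812}{5546}} = \frac{1}{4825 - \frac{812}{5546}} = \frac{1}{4825 - \frac{406}{2773}} = \frac{1}{\frac{13379319}{2773}} = \frac{2773}{13379319}$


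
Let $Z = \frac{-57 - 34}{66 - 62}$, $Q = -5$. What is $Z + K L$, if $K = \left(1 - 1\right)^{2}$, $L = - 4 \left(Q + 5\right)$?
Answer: $- \frac{91}{4} \approx -22.75$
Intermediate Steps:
$L = 0$ ($L = - 4 \left(-5 + 5\right) = \left(-4\right) 0 = 0$)
$K = 0$ ($K = 0^{2} = 0$)
$Z = - \frac{91}{4} \approx -22.75$
$Z + K L = - \frac{91}{4} + 0 \cdot 0 = - \frac{91}{4} + 0 = - \frac{91}{4}$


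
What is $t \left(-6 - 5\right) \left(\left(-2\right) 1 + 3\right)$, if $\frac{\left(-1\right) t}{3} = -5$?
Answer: $-165$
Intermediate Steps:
$t = 15$ ($t = \left(-3\right) \left(-5\right) = 15$)
$t \left(-6 - 5\right) \left(\left(-2\right) 1 + 3\right) = 15 \left(-6 - 5\right) \left(\left(-2\right) 1 + 3\right) = 15 \left(-6 - 5\right) \left(-2 + 3\right) = 15 \left(-11\right) 1 = \left(-165\right) 1 = -165$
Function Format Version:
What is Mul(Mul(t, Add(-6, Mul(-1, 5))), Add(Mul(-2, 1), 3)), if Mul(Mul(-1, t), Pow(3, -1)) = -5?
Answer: -165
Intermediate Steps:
t = 15 (t = Mul(-3, -5) = 15)
Mul(Mul(t, Add(-6, Mul(-1, 5))), Add(Mul(-2, 1), 3)) = Mul(Mul(15, Add(-6, Mul(-1, 5))), Add(Mul(-2, 1), 3)) = Mul(Mul(15, Add(-6, -5)), Add(-2, 3)) = Mul(Mul(15, -11), 1) = Mul(-165, 1) = -165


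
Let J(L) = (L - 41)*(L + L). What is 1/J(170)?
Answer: 1/43860 ≈ 2.2800e-5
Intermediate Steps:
J(L) = 2*L*(-41 + L) (J(L) = (-41 + L)*(2*L) = 2*L*(-41 + L))
1/J(170) = 1/(2*170*(-41 + 170)) = 1/(2*170*129) = 1/43860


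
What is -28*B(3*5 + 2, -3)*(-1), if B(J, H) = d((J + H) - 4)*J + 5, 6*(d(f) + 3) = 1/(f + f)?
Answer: -38521/30 ≈ -1284.0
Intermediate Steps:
d(f) = -3 + 1/(12*f) (d(f) = -3 + 1/(6*(f + f)) = -3 + 1/(6*((2*f))) = -3 + (1/(2*f))/6 = -3 + 1/(12*f))
B(J, H) = 5 + J*(-3 + 1/(12*(-4 + H + J))) (B(J, H) = (-3 + 1/(12*((J + H) - 4)))*J + 5 = (-3 + 1/(12*((H + J) - 4)))*J + 5 = (-3 + 1/(12*(-4 + H + J)))*J + 5 = J*(-3 + 1/(12*(-4 + H + J))) + 5 = 5 + J*(-3 + 1/(12*(-4 + H + J))))
-28*B(3*5 + 2, -3)*(-1) = -28*(5 - (3*5 + 2)*(3 - 1/(12*(-4 - 3 + (3*5 + 2)))))*(-1) = -28*(5 - (15 + 2)*(3 - 1/(12*(-4 - 3 + (15 + 2)))))*(-1) = -28*(5 - 1*17*(3 - 1/(12*(-4 - 3 + 17))))*(-1) = -28*(5 - 1*17*(3 - 1/12/10))*(-1) = -28*(5 - 1*17*(3 - 1/12*1/10))*(-1) = -28*(5 - 1*17*(3 - 1/120))*(-1) = -28*(5 - 1*17*359/120)*(-1) = -28*(5 - 6103/120)*(-1) = -28*(-5503/120)*(-1) = (38521/30)*(-1) = -38521/30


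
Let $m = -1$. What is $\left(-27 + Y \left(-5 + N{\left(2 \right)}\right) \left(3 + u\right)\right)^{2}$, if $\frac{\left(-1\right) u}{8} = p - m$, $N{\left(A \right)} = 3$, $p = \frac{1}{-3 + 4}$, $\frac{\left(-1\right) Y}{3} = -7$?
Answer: $269361$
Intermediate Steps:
$Y = 21$ ($Y = \left(-3\right) \left(-7\right) = 21$)
$p = 1$ ($p = 1^{-1} = 1$)
$u = -16$ ($u = - 8 \left(1 - -1\right) = - 8 \left(1 + 1\right) = \left(-8\right) 2 = -16$)
$\left(-27 + Y \left(-5 + N{\left(2 \right)}\right) \left(3 + u\right)\right)^{2} = \left(-27 + 21 \left(-5 + 3\right) \left(3 - 16\right)\right)^{2} = \left(-27 + 21 \left(\left(-2\right) \left(-13\right)\right)\right)^{2} = \left(-27 + 21 \cdot 26\right)^{2} = \left(-27 + 546\right)^{2} = 519^{2} = 269361$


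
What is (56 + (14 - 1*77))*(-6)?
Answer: 42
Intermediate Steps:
(56 + (14 - 1*77))*(-6) = (56 + (14 - 77))*(-6) = (56 - 63)*(-6) = -7*(-6) = 42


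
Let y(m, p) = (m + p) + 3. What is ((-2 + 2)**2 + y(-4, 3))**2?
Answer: 4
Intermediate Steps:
y(m, p) = 3 + m + p
((-2 + 2)**2 + y(-4, 3))**2 = ((-2 + 2)**2 + (3 - 4 + 3))**2 = (0**2 + 2)**2 = (0 + 2)**2 = 2**2 = 4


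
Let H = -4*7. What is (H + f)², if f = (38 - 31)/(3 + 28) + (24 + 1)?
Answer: 7396/961 ≈ 7.6962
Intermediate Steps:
H = -28
f = 782/31 (f = 7/31 + 25 = 782/31 ≈ 25.226)
(H + f)² = (-28 + 782/31)² = (-86/31)² = 7396/961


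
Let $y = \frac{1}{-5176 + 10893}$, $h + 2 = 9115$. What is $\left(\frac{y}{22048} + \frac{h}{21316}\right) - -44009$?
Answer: $\frac{29561660967904857}{671712008864} \approx 44009.0$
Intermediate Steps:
$h = 9113$ ($h = -2 + 9115 = 9113$)
$y = \frac{1}{5717} \approx 0.00017492$
$\left(\frac{y}{22048} + \frac{h}{21316}\right) - -44009 = \left(\frac{1}{5717 \cdot 22048} + \frac{9113}{21316}\right) - -44009 = \left(\frac{1}{5717} \cdot \frac{1}{22048} + 9113 \cdot \frac{1}{21316}\right) + 44009 = \left(\frac{1}{126048416} + \frac{9113}{21316}\right) + 44009 = \frac{287169809081}{671712008864} + 44009 = \frac{29561660967904857}{671712008864}$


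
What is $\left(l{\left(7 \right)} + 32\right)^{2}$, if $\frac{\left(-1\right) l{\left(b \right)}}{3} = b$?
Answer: $121$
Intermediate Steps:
$l{\left(b \right)} = - 3 b$
$\left(l{\left(7 \right)} + 32\right)^{2} = \left(\left(-3\right) 7 + 32\right)^{2} = \left(-21 + 32\right)^{2} = 11^{2} = 121$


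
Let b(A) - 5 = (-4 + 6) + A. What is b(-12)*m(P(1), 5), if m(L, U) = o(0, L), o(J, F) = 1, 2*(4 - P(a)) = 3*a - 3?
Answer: -5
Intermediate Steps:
P(a) = 11/2 - 3*a/2 (P(a) = 4 - (3*a - 3)/2 = 4 - (-3 + 3*a)/2 = 4 + (3/2 - 3*a/2) = 11/2 - 3*a/2)
m(L, U) = 1
b(A) = 7 + A (b(A) = 5 + ((-4 + 6) + A) = 5 + (2 + A) = 7 + A)
b(-12)*m(P(1), 5) = (7 - 12)*1 = -5*1 = -5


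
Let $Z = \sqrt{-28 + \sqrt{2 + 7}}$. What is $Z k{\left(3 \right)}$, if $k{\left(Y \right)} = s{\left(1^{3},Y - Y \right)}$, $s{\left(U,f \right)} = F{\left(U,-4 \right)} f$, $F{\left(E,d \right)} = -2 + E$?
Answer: $0$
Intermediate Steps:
$s{\left(U,f \right)} = f \left(-2 + U\right)$ ($s{\left(U,f \right)} = \left(-2 + U\right) f = f \left(-2 + U\right)$)
$Z = 5 i$ ($Z = \sqrt{-28 + \sqrt{9}} = \sqrt{-28 + 3} = \sqrt{-25} = 5 i \approx 5.0 i$)
$k{\left(Y \right)} = 0$ ($k{\left(Y \right)} = \left(Y - Y\right) \left(-2 + 1^{3}\right) = 0 \left(-2 + 1\right) = 0 \left(-1\right) = 0$)
$Z k{\left(3 \right)} = 5 i 0 = 0$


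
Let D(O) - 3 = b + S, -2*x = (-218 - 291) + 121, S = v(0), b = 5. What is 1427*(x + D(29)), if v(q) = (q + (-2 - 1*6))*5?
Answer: 231174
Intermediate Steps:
v(q) = -40 + 5*q (v(q) = (q + (-2 - 6))*5 = (q - 8)*5 = (-8 + q)*5 = -40 + 5*q)
S = -40 (S = -40 + 5*0 = -40 + 0 = -40)
x = 194 (x = -((-218 - 291) + 121)/2 = -(-509 + 121)/2 = -1/2*(-388) = 194)
D(O) = -32 (D(O) = 3 + (5 - 40) = 3 - 35 = -32)
1427*(x + D(29)) = 1427*(194 - 32) = 1427*162 = 231174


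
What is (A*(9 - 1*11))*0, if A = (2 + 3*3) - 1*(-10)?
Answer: 0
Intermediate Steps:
A = 21 (A = (2 + 9) + 10 = 11 + 10 = 21)
(A*(9 - 1*11))*0 = (21*(9 - 1*11))*0 = (21*(9 - 11))*0 = (21*(-2))*0 = -42*0 = 0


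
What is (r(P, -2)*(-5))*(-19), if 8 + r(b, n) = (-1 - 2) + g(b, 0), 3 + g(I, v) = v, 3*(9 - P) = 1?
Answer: -1330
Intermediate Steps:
P = 26/3 (P = 9 - ⅓*1 = 9 - ⅓ = 26/3 ≈ 8.6667)
g(I, v) = -3 + v
r(b, n) = -14 (r(b, n) = -8 + ((-1 - 2) + (-3 + 0)) = -8 + (-3 - 3) = -8 - 6 = -14)
(r(P, -2)*(-5))*(-19) = -14*(-5)*(-19) = 70*(-19) = -1330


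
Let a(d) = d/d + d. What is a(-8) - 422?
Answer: -429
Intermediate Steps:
a(d) = 1 + d
a(-8) - 422 = (1 - 8) - 422 = -7 - 422 = -429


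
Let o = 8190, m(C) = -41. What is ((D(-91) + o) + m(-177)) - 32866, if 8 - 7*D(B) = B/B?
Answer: -24716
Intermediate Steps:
D(B) = 1 (D(B) = 8/7 - B/(7*B) = 8/7 - 1/7*1 = 8/7 - 1/7 = 1)
((D(-91) + o) + m(-177)) - 32866 = ((1 + 8190) - 41) - 32866 = (8191 - 41) - 32866 = 8150 - 32866 = -24716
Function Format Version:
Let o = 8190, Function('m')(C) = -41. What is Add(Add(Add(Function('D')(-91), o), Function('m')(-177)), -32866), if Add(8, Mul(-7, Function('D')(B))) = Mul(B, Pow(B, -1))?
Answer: -24716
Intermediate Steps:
Function('D')(B) = 1 (Function('D')(B) = Add(Rational(8, 7), Mul(Rational(-1, 7), Mul(B, Pow(B, -1)))) = Add(Rational(8, 7), Mul(Rational(-1, 7), 1)) = Add(Rational(8, 7), Rational(-1, 7)) = 1)
Add(Add(Add(Function('D')(-91), o), Function('m')(-177)), -32866) = Add(Add(Add(1, 8190), -41), -32866) = Add(Add(8191, -41), -32866) = Add(8150, -32866) = -24716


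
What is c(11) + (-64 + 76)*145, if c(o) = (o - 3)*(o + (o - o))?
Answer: 1828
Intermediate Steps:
c(o) = o*(-3 + o) (c(o) = (-3 + o)*(o + 0) = (-3 + o)*o = o*(-3 + o))
c(11) + (-64 + 76)*145 = 11*(-3 + 11) + (-64 + 76)*145 = 11*8 + 12*145 = 88 + 1740 = 1828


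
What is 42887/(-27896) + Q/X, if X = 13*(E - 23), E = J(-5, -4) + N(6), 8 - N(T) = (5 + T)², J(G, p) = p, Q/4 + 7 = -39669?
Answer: 11948221/139480 ≈ 85.663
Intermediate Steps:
Q = -158704 (Q = -28 + 4*(-39669) = -28 - 158676 = -158704)
N(T) = 8 - (5 + T)²
E = -117 (E = -4 + (8 - (5 + 6)²) = -4 + (8 - 1*11²) = -4 + (8 - 1*121) = -4 + (8 - 121) = -4 - 113 = -117)
X = -1820 (X = 13*(-117 - 23) = 13*(-140) = -1820)
42887/(-27896) + Q/X = 42887/(-27896) - 158704/(-1820) = 42887*(-1/27896) - 158704*(-1/1820) = -42887/27896 + 436/5 = 11948221/139480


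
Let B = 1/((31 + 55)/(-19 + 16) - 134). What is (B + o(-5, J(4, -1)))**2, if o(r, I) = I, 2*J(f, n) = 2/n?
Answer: 241081/238144 ≈ 1.0123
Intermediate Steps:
J(f, n) = 1/n (J(f, n) = (2/n)/2 = 1/n)
B = -3/488 (B = 1/(86/(-3) - 134) = 1/(86*(-1/3) - 134) = 1/(-86/3 - 134) = 1/(-488/3) = -3/488 ≈ -0.0061475)
(B + o(-5, J(4, -1)))**2 = (-3/488 + 1/(-1))**2 = (-3/488 - 1)**2 = (-491/488)**2 = 241081/238144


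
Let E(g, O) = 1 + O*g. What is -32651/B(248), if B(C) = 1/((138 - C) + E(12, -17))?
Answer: 10219763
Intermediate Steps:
B(C) = 1/(-65 - C) (B(C) = 1/((138 - C) + (1 - 17*12)) = 1/((138 - C) + (1 - 204)) = 1/((138 - C) - 203) = 1/(-65 - C))
-32651/B(248) = -32651/((-1/(65 + 248))) = -32651/((-1/313)) = -32651/((-1*1/313)) = -32651/(-1/313) = -32651*(-313) = 10219763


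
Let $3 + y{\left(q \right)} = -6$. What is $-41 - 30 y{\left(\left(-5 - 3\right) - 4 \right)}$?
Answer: $229$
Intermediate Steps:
$y{\left(q \right)} = -9$ ($y{\left(q \right)} = -3 - 6 = -9$)
$-41 - 30 y{\left(\left(-5 - 3\right) - 4 \right)} = -41 - -270 = -41 + 270 = 229$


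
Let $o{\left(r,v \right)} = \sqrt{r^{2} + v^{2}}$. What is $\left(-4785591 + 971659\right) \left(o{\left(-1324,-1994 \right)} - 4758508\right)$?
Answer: $18148625933456 - 7627864 \sqrt{1432253} \approx 1.8139 \cdot 10^{13}$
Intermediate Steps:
$\left(-4785591 + 971659\right) \left(o{\left(-1324,-1994 \right)} - 4758508\right) = \left(-4785591 + 971659\right) \left(\sqrt{\left(-1324\right)^{2} + \left(-1994\right)^{2}} - 4758508\right) = - 3813932 \left(\sqrt{1752976 + 3976036} - 4758508\right) = - 3813932 \left(\sqrt{5729012} - 4758508\right) = - 3813932 \left(2 \sqrt{1432253} - 4758508\right) = - 3813932 \left(-4758508 + 2 \sqrt{1432253}\right) = 18148625933456 - 7627864 \sqrt{1432253}$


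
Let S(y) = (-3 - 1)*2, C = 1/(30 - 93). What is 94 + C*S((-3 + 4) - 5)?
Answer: 5930/63 ≈ 94.127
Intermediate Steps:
C = -1/63 (C = 1/(-63) = -1/63 ≈ -0.015873)
S(y) = -8 (S(y) = -4*2 = -8)
94 + C*S((-3 + 4) - 5) = 94 - 1/63*(-8) = 94 + 8/63 = 5930/63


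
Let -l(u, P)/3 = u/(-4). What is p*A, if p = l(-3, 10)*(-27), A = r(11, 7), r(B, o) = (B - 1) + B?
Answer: 5103/4 ≈ 1275.8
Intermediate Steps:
l(u, P) = 3*u/4 (l(u, P) = -3*u/(-4) = -3*u*(-1)/4 = -(-3)*u/4 = 3*u/4)
r(B, o) = -1 + 2*B (r(B, o) = (-1 + B) + B = -1 + 2*B)
A = 21 (A = -1 + 2*11 = -1 + 22 = 21)
p = 243/4 (p = ((¾)*(-3))*(-27) = -9/4*(-27) = 243/4 ≈ 60.750)
p*A = (243/4)*21 = 5103/4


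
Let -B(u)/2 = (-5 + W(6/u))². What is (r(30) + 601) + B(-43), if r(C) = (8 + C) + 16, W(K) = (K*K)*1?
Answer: 2069703293/3418801 ≈ 605.39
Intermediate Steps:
W(K) = K² (W(K) = K²*1 = K²)
r(C) = 24 + C
B(u) = -2*(-5 + 36/u²)² (B(u) = -2*(-5 + (6/u)²)² = -2*(-5 + 36/u²)²)
(r(30) + 601) + B(-43) = ((24 + 30) + 601) - 2*(-36 + 5*(-43)²)²/(-43)⁴ = (54 + 601) - 2*1/3418801*(-36 + 5*1849)² = 655 - 2*1/3418801*(-36 + 9245)² = 655 - 2*1/3418801*9209² = 655 - 2*1/3418801*84805681 = 655 - 169611362/3418801 = 2069703293/3418801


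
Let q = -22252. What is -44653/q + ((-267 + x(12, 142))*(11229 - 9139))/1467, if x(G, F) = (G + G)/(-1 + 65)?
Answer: -342620489/906769 ≈ -377.85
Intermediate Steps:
x(G, F) = G/32 (x(G, F) = (2*G)/64 = (2*G)*(1/64) = G/32)
-44653/q + ((-267 + x(12, 142))*(11229 - 9139))/1467 = -44653/(-22252) + ((-267 + (1/32)*12)*(11229 - 9139))/1467 = -44653*(-1/22252) + ((-267 + 3/8)*2090)*(1/1467) = 44653/22252 - 2133/8*2090*(1/1467) = 44653/22252 - 2228985/4*1/1467 = 44653/22252 - 247665/652 = -342620489/906769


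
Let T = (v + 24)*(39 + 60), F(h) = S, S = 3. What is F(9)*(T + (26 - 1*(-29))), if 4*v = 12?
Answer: 8184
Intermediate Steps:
v = 3 (v = (¼)*12 = 3)
F(h) = 3
T = 2673 (T = (3 + 24)*(39 + 60) = 27*99 = 2673)
F(9)*(T + (26 - 1*(-29))) = 3*(2673 + (26 - 1*(-29))) = 3*(2673 + (26 + 29)) = 3*(2673 + 55) = 3*2728 = 8184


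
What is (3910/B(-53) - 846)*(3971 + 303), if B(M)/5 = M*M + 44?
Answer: -10312546544/2853 ≈ -3.6146e+6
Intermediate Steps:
B(M) = 220 + 5*M**2 (B(M) = 5*(M*M + 44) = 5*(M**2 + 44) = 5*(44 + M**2) = 220 + 5*M**2)
(3910/B(-53) - 846)*(3971 + 303) = (3910/(220 + 5*(-53)**2) - 846)*(3971 + 303) = (3910/(220 + 5*2809) - 846)*4274 = (3910/(220 + 14045) - 846)*4274 = (3910/14265 - 846)*4274 = (3910*(1/14265) - 846)*4274 = (782/2853 - 846)*4274 = -2412856/2853*4274 = -10312546544/2853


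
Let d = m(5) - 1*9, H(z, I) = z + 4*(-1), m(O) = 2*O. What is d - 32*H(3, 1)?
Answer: 33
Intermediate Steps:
H(z, I) = -4 + z (H(z, I) = z - 4 = -4 + z)
d = 1 (d = 2*5 - 1*9 = 10 - 9 = 1)
d - 32*H(3, 1) = 1 - 32*(-4 + 3) = 1 - 32*(-1) = 1 + 32 = 33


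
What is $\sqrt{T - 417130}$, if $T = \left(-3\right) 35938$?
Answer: $4 i \sqrt{32809} \approx 724.53 i$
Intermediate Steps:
$T = -107814$
$\sqrt{T - 417130} = \sqrt{-107814 - 417130} = \sqrt{-524944} = 4 i \sqrt{32809}$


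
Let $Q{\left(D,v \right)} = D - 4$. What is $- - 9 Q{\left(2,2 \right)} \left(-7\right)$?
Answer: $126$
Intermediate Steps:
$Q{\left(D,v \right)} = -4 + D$
$- - 9 Q{\left(2,2 \right)} \left(-7\right) = - - 9 \left(-4 + 2\right) \left(-7\right) = - \left(-9\right) \left(-2\right) \left(-7\right) = - 18 \left(-7\right) = \left(-1\right) \left(-126\right) = 126$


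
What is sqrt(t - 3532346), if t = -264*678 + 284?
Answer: I*sqrt(3711054) ≈ 1926.4*I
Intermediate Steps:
t = -178708 (t = -178992 + 284 = -178708)
sqrt(t - 3532346) = sqrt(-178708 - 3532346) = sqrt(-3711054) = I*sqrt(3711054)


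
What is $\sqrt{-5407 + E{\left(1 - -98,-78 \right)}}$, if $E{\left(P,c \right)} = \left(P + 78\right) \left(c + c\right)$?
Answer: $i \sqrt{33019} \approx 181.71 i$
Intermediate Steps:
$E{\left(P,c \right)} = 2 c \left(78 + P\right)$ ($E{\left(P,c \right)} = \left(78 + P\right) 2 c = 2 c \left(78 + P\right)$)
$\sqrt{-5407 + E{\left(1 - -98,-78 \right)}} = \sqrt{-5407 + 2 \left(-78\right) \left(78 + \left(1 - -98\right)\right)} = \sqrt{-5407 + 2 \left(-78\right) \left(78 + \left(1 + 98\right)\right)} = \sqrt{-5407 + 2 \left(-78\right) \left(78 + 99\right)} = \sqrt{-5407 + 2 \left(-78\right) 177} = \sqrt{-5407 - 27612} = \sqrt{-33019} = i \sqrt{33019}$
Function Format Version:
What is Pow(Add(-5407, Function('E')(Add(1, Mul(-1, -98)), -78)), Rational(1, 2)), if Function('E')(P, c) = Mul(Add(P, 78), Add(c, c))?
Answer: Mul(I, Pow(33019, Rational(1, 2))) ≈ Mul(181.71, I)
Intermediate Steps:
Function('E')(P, c) = Mul(2, c, Add(78, P)) (Function('E')(P, c) = Mul(Add(78, P), Mul(2, c)) = Mul(2, c, Add(78, P)))
Pow(Add(-5407, Function('E')(Add(1, Mul(-1, -98)), -78)), Rational(1, 2)) = Pow(Add(-5407, Mul(2, -78, Add(78, Add(1, Mul(-1, -98))))), Rational(1, 2)) = Pow(Add(-5407, Mul(2, -78, Add(78, Add(1, 98)))), Rational(1, 2)) = Pow(Add(-5407, Mul(2, -78, Add(78, 99))), Rational(1, 2)) = Pow(Add(-5407, Mul(2, -78, 177)), Rational(1, 2)) = Pow(Add(-5407, -27612), Rational(1, 2)) = Pow(-33019, Rational(1, 2)) = Mul(I, Pow(33019, Rational(1, 2)))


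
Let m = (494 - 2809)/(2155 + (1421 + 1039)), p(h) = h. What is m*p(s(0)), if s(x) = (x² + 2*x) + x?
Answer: 0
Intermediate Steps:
s(x) = x² + 3*x
m = -463/923 (m = -2315/(2155 + 2460) = -2315/4615 = -2315*1/4615 = -463/923 ≈ -0.50163)
m*p(s(0)) = -0*(3 + 0) = -0*3 = -463/923*0 = 0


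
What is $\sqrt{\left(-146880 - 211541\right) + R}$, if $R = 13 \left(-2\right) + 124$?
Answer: $i \sqrt{358323} \approx 598.6 i$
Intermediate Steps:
$R = 98$ ($R = -26 + 124 = 98$)
$\sqrt{\left(-146880 - 211541\right) + R} = \sqrt{\left(-146880 - 211541\right) + 98} = \sqrt{-358421 + 98} = \sqrt{-358323} = i \sqrt{358323}$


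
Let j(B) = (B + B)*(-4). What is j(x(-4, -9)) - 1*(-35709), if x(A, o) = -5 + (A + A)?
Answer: 35813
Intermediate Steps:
x(A, o) = -5 + 2*A
j(B) = -8*B (j(B) = (2*B)*(-4) = -8*B)
j(x(-4, -9)) - 1*(-35709) = -8*(-5 + 2*(-4)) - 1*(-35709) = -8*(-5 - 8) + 35709 = -8*(-13) + 35709 = 104 + 35709 = 35813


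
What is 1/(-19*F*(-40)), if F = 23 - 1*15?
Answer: 1/6080 ≈ 0.00016447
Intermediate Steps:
F = 8 (F = 23 - 15 = 8)
1/(-19*F*(-40)) = 1/(-19*8*(-40)) = 1/(-152*(-40)) = 1/6080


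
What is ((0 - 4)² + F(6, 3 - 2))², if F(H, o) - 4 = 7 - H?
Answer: 441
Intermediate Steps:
F(H, o) = 11 - H (F(H, o) = 4 + (7 - H) = 11 - H)
((0 - 4)² + F(6, 3 - 2))² = ((0 - 4)² + (11 - 1*6))² = ((-4)² + (11 - 6))² = (16 + 5)² = 21² = 441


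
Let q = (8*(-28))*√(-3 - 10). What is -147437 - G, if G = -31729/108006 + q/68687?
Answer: -15924048893/108006 + 224*I*√13/68687 ≈ -1.4744e+5 + 0.011758*I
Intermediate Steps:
q = -224*I*√13 ≈ -807.64*I
G = -31729/108006 - 224*I*√13/68687 ≈ -0.29377 - 0.011758*I
-147437 - G = -147437 - (-31729/108006 - 224*I*√13/68687) = -147437 + (31729/108006 + 224*I*√13/68687) = -15924048893/108006 + 224*I*√13/68687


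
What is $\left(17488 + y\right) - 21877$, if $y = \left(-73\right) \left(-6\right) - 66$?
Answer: $-4017$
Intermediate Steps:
$y = 372$ ($y = 438 - 66 = 372$)
$\left(17488 + y\right) - 21877 = \left(17488 + 372\right) - 21877 = 17860 - 21877 = -4017$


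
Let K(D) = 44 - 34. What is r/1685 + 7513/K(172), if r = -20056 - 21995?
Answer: 2447779/3370 ≈ 726.34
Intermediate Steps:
r = -42051
K(D) = 10
r/1685 + 7513/K(172) = -42051/1685 + 7513/10 = 2447779/3370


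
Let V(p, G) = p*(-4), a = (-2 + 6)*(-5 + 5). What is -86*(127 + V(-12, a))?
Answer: -15050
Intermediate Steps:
a = 0 (a = 4*0 = 0)
V(p, G) = -4*p
-86*(127 + V(-12, a)) = -86*(127 - 4*(-12)) = -86*(127 + 48) = -86*175 = -15050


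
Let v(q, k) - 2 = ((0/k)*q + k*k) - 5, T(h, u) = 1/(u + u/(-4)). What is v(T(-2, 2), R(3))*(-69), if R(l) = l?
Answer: -414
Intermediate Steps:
T(h, u) = 4/(3*u) (T(h, u) = 1/(u + u*(-¼)) = 1/(u - u/4) = 1/(3*u/4) = 4/(3*u))
v(q, k) = -3 + k² (v(q, k) = 2 + (((0/k)*q + k*k) - 5) = 2 + ((0*q + k²) - 5) = 2 + ((0 + k²) - 5) = 2 + (k² - 5) = 2 + (-5 + k²) = -3 + k²)
v(T(-2, 2), R(3))*(-69) = (-3 + 3²)*(-69) = (-3 + 9)*(-69) = 6*(-69) = -414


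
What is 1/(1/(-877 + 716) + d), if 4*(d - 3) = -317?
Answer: -644/49109 ≈ -0.013114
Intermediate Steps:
d = -305/4 (d = 3 + (1/4)*(-317) = 3 - 317/4 = -305/4 ≈ -76.250)
1/(1/(-877 + 716) + d) = 1/(1/(-877 + 716) - 305/4) = 1/(1/(-161) - 305/4) = 1/(-1/161 - 305/4) = 1/(-49109/644) = -644/49109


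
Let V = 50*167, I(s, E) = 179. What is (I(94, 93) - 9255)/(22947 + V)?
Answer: -9076/31297 ≈ -0.29000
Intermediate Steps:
V = 8350
(I(94, 93) - 9255)/(22947 + V) = (179 - 9255)/(22947 + 8350) = -9076/31297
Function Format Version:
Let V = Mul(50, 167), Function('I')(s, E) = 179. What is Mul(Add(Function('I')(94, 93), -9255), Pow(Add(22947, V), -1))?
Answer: Rational(-9076, 31297) ≈ -0.29000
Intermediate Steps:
V = 8350
Mul(Add(Function('I')(94, 93), -9255), Pow(Add(22947, V), -1)) = Mul(Add(179, -9255), Pow(Add(22947, 8350), -1)) = Mul(-9076, Pow(31297, -1)) = Mul(-9076, Rational(1, 31297)) = Rational(-9076, 31297)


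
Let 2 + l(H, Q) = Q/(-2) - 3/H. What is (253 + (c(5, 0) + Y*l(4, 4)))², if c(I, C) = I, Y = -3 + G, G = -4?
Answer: 1357225/16 ≈ 84827.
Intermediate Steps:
l(H, Q) = -2 - 3/H - Q/2 (l(H, Q) = -2 + (Q/(-2) - 3/H) = -2 + (Q*(-½) - 3/H) = -2 + (-Q/2 - 3/H) = -2 + (-3/H - Q/2) = -2 - 3/H - Q/2)
Y = -7 (Y = -3 - 4 = -7)
(253 + (c(5, 0) + Y*l(4, 4)))² = (253 + (5 - 7*(-2 - 3/4 - ½*4)))² = (253 + (5 - 7*(-2 - 3*¼ - 2)))² = (253 + (5 - 7*(-2 - ¾ - 2)))² = (253 + (5 - 7*(-19/4)))² = (253 + (5 + 133/4))² = (253 + 153/4)² = (1165/4)² = 1357225/16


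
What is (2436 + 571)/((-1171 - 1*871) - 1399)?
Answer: -97/111 ≈ -0.87387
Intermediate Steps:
(2436 + 571)/((-1171 - 1*871) - 1399) = 3007/((-1171 - 871) - 1399) = 3007/(-2042 - 1399) = 3007/(-3441) = 3007*(-1/3441) = -97/111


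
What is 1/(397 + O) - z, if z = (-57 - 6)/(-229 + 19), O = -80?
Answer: -941/3170 ≈ -0.29685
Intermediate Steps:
z = 3/10 (z = -63/(-210) = -63*(-1/210) = 3/10 ≈ 0.30000)
1/(397 + O) - z = 1/(397 - 80) - 1*3/10 = 1/317 - 3/10 = -941/3170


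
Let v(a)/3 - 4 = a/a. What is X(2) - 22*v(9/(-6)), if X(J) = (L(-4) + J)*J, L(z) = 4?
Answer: -318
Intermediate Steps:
v(a) = 15 (v(a) = 12 + 3*(a/a) = 12 + 3*1 = 12 + 3 = 15)
X(J) = J*(4 + J) (X(J) = (4 + J)*J = J*(4 + J))
X(2) - 22*v(9/(-6)) = 2*(4 + 2) - 22*15 = 2*6 - 330 = 12 - 330 = -318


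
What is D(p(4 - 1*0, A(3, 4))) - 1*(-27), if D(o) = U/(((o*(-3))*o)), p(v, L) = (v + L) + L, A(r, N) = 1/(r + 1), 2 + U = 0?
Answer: 6569/243 ≈ 27.033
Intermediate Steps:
U = -2 (U = -2 + 0 = -2)
A(r, N) = 1/(1 + r)
p(v, L) = v + 2*L (p(v, L) = (L + v) + L = v + 2*L)
D(o) = 2/(3*o²) (D(o) = -2*(-1/(3*o²)) = -(-2)/(3*o²) = 2/(3*o²))
D(p(4 - 1*0, A(3, 4))) - 1*(-27) = 2/(3*((4 - 1*0) + 2/(1 + 3))²) - 1*(-27) = 2/(3*((4 + 0) + 2/4)²) + 27 = 2/(3*(4 + 2*(¼))²) + 27 = 2/(3*(4 + ½)²) + 27 = 2/(3*(9/2)²) + 27 = (⅔)*(4/81) + 27 = 8/243 + 27 = 6569/243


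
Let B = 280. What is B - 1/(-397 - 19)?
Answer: 116481/416 ≈ 280.00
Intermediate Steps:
B - 1/(-397 - 19) = 280 - 1/(-397 - 19) = 280 - 1/(-416) = 280 - 1*(-1/416) = 280 + 1/416 = 116481/416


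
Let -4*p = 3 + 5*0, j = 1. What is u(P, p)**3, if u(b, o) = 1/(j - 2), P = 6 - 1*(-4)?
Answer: -1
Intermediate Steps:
p = -3/4 (p = -(3 + 5*0)/4 = -(3 + 0)/4 = -1/4*3 = -3/4 ≈ -0.75000)
P = 10 (P = 6 + 4 = 10)
u(b, o) = -1 (u(b, o) = 1/(1 - 2) = 1/(-1) = -1)
u(P, p)**3 = (-1)**3 = -1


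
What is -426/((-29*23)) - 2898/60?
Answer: -317901/6670 ≈ -47.661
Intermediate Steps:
-426/((-29*23)) - 2898/60 = -426/(-667) - 2898*1/60 = -426*(-1/667) - 483/10 = 426/667 - 483/10 = -317901/6670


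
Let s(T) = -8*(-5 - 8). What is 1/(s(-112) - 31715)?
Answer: -1/31611 ≈ -3.1635e-5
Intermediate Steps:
s(T) = 104 (s(T) = -8*(-13) = 104)
1/(s(-112) - 31715) = 1/(104 - 31715) = 1/(-31611) = -1/31611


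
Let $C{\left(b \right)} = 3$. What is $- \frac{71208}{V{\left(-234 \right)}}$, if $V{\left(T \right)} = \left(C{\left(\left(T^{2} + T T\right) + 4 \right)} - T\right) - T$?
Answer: $- \frac{23736}{157} \approx -151.18$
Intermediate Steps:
$V{\left(T \right)} = 3 - 2 T$ ($V{\left(T \right)} = \left(3 - T\right) - T = 3 - 2 T$)
$- \frac{71208}{V{\left(-234 \right)}} = - \frac{71208}{3 - -468} = - \frac{71208}{3 + 468} = - \frac{71208}{471} = \left(-71208\right) \frac{1}{471} = - \frac{23736}{157}$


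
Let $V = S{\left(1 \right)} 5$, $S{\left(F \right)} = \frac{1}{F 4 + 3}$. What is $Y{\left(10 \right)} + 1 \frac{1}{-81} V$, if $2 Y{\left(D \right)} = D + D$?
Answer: $\frac{5665}{567} \approx 9.9912$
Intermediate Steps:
$S{\left(F \right)} = \frac{1}{3 + 4 F}$ ($S{\left(F \right)} = \frac{1}{4 F + 3} = \frac{1}{3 + 4 F}$)
$Y{\left(D \right)} = D$ ($Y{\left(D \right)} = \frac{D + D}{2} = \frac{2 D}{2} = D$)
$V = \frac{5}{7}$ ($V = \frac{1}{3 + 4 \cdot 1} \cdot 5 = \frac{1}{3 + 4} \cdot 5 = \frac{1}{7} \cdot 5 = \frac{5}{7} \approx 0.71429$)
$Y{\left(10 \right)} + 1 \frac{1}{-81} V = 10 + 1 \frac{1}{-81} \cdot \frac{5}{7} = 10 + 1 \left(- \frac{1}{81}\right) \frac{5}{7} = 10 - \frac{5}{567} = \frac{5665}{567}$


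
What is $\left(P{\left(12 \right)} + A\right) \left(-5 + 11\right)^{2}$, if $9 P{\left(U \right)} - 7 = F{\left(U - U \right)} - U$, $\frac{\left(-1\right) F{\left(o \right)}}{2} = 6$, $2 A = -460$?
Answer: $-8348$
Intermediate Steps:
$A = -230$ ($A = \frac{1}{2} \left(-460\right) = -230$)
$F{\left(o \right)} = -12$ ($F{\left(o \right)} = \left(-2\right) 6 = -12$)
$P{\left(U \right)} = - \frac{5}{9} - \frac{U}{9}$ ($P{\left(U \right)} = \frac{7}{9} + \frac{-12 - U}{9} = \frac{7}{9} - \left(\frac{4}{3} + \frac{U}{9}\right) = - \frac{5}{9} - \frac{U}{9}$)
$\left(P{\left(12 \right)} + A\right) \left(-5 + 11\right)^{2} = \left(\left(- \frac{5}{9} - \frac{4}{3}\right) - 230\right) \left(-5 + 11\right)^{2} = \left(\left(- \frac{5}{9} - \frac{4}{3}\right) - 230\right) 6^{2} = \left(- \frac{17}{9} - 230\right) 36 = \left(- \frac{2087}{9}\right) 36 = -8348$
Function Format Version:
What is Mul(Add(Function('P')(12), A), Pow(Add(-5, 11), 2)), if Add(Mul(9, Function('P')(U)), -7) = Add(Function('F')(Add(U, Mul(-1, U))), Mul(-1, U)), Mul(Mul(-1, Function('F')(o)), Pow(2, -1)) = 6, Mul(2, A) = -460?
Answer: -8348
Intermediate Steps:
A = -230 (A = Mul(Rational(1, 2), -460) = -230)
Function('F')(o) = -12 (Function('F')(o) = Mul(-2, 6) = -12)
Function('P')(U) = Add(Rational(-5, 9), Mul(Rational(-1, 9), U)) (Function('P')(U) = Add(Rational(7, 9), Mul(Rational(1, 9), Add(-12, Mul(-1, U)))) = Add(Rational(7, 9), Add(Rational(-4, 3), Mul(Rational(-1, 9), U))) = Add(Rational(-5, 9), Mul(Rational(-1, 9), U)))
Mul(Add(Function('P')(12), A), Pow(Add(-5, 11), 2)) = Mul(Add(Add(Rational(-5, 9), Mul(Rational(-1, 9), 12)), -230), Pow(Add(-5, 11), 2)) = Mul(Add(Add(Rational(-5, 9), Rational(-4, 3)), -230), Pow(6, 2)) = Mul(Add(Rational(-17, 9), -230), 36) = Mul(Rational(-2087, 9), 36) = -8348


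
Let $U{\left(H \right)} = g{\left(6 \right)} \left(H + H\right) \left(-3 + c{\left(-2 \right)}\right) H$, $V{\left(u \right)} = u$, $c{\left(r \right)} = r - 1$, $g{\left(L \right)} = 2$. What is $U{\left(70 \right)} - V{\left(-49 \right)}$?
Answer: $-117551$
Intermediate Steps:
$c{\left(r \right)} = -1 + r$ ($c{\left(r \right)} = r - 1 = -1 + r$)
$U{\left(H \right)} = - 24 H^{2}$ ($U{\left(H \right)} = 2 \left(H + H\right) \left(-3 - 3\right) H = 2 \cdot 2 H \left(-3 - 3\right) H = 4 H \left(- 6 H\right) = - 24 H^{2}$)
$U{\left(70 \right)} - V{\left(-49 \right)} = - 24 \cdot 70^{2} - -49 = \left(-24\right) 4900 + 49 = -117600 + 49 = -117551$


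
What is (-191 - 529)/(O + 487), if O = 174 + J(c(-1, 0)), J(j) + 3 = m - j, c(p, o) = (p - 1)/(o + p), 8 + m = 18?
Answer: -40/37 ≈ -1.0811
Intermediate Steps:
m = 10 (m = -8 + 18 = 10)
c(p, o) = (-1 + p)/(o + p)
J(j) = 7 - j (J(j) = -3 + (10 - j) = 7 - j)
O = 179 (O = 174 + (7 - (-1 - 1)/(0 - 1)) = 174 + (7 - (-2)/(-1)) = 174 + (7 - (-1)*(-2)) = 174 + (7 - 1*2) = 174 + (7 - 2) = 174 + 5 = 179)
(-191 - 529)/(O + 487) = (-191 - 529)/(179 + 487) = -720/666 = -720*1/666 = -40/37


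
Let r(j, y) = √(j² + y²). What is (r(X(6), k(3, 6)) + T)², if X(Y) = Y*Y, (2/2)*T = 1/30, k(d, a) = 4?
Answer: 1180801/900 + 4*√82/15 ≈ 1314.4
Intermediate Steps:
T = 1/30 ≈ 0.033333
X(Y) = Y²
(r(X(6), k(3, 6)) + T)² = (√((6²)² + 4²) + 1/30)² = (√(36² + 16) + 1/30)² = (√(1296 + 16) + 1/30)² = (√1312 + 1/30)² = (4*√82 + 1/30)² = (1/30 + 4*√82)²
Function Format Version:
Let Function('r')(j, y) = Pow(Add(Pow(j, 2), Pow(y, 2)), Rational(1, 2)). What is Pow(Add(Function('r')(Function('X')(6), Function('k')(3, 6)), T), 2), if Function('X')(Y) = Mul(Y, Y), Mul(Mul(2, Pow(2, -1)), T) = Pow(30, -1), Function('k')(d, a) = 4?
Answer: Add(Rational(1180801, 900), Mul(Rational(4, 15), Pow(82, Rational(1, 2)))) ≈ 1314.4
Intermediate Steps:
T = Rational(1, 30) (T = Pow(30, -1) = Rational(1, 30) ≈ 0.033333)
Function('X')(Y) = Pow(Y, 2)
Pow(Add(Function('r')(Function('X')(6), Function('k')(3, 6)), T), 2) = Pow(Add(Pow(Add(Pow(Pow(6, 2), 2), Pow(4, 2)), Rational(1, 2)), Rational(1, 30)), 2) = Pow(Add(Pow(Add(Pow(36, 2), 16), Rational(1, 2)), Rational(1, 30)), 2) = Pow(Add(Pow(Add(1296, 16), Rational(1, 2)), Rational(1, 30)), 2) = Pow(Add(Pow(1312, Rational(1, 2)), Rational(1, 30)), 2) = Pow(Add(Mul(4, Pow(82, Rational(1, 2))), Rational(1, 30)), 2) = Pow(Add(Rational(1, 30), Mul(4, Pow(82, Rational(1, 2)))), 2)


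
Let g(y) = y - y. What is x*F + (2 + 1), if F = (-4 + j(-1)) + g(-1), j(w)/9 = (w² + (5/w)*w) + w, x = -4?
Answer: -161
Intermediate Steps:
g(y) = 0
j(w) = 45 + 9*w + 9*w² (j(w) = 9*((w² + (5/w)*w) + w) = 9*((w² + 5) + w) = 9*((5 + w²) + w) = 9*(5 + w + w²) = 45 + 9*w + 9*w²)
F = 41 (F = (-4 + (45 + 9*(-1) + 9*(-1)²)) + 0 = (-4 + (45 - 9 + 9*1)) + 0 = (-4 + (45 - 9 + 9)) + 0 = (-4 + 45) + 0 = 41 + 0 = 41)
x*F + (2 + 1) = -4*41 + (2 + 1) = -164 + 3 = -161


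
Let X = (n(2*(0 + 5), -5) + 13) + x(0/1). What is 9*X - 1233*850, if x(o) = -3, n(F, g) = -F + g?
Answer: -1048095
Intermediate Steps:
n(F, g) = g - F
X = -5 (X = ((-5 - 2*(0 + 5)) + 13) - 3 = ((-5 - 2*5) + 13) - 3 = ((-5 - 1*10) + 13) - 3 = ((-5 - 10) + 13) - 3 = (-15 + 13) - 3 = -2 - 3 = -5)
9*X - 1233*850 = 9*(-5) - 1233*850 = -45 - 1048050 = -1048095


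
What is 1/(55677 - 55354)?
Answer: 1/323 ≈ 0.0030960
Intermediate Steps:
1/(55677 - 55354) = 1/323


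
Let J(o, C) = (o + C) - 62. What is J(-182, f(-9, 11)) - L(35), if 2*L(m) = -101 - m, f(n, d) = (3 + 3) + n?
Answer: -179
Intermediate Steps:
f(n, d) = 6 + n
L(m) = -101/2 - m/2 (L(m) = (-101 - m)/2 = -101/2 - m/2)
J(o, C) = -62 + C + o (J(o, C) = (C + o) - 62 = -62 + C + o)
J(-182, f(-9, 11)) - L(35) = (-62 + (6 - 9) - 182) - (-101/2 - ½*35) = (-62 - 3 - 182) - (-101/2 - 35/2) = -247 - 1*(-68) = -247 + 68 = -179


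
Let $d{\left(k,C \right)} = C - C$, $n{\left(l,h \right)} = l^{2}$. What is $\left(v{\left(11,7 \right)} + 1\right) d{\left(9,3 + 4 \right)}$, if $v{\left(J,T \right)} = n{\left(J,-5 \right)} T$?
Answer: $0$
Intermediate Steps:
$d{\left(k,C \right)} = 0$
$v{\left(J,T \right)} = T J^{2}$ ($v{\left(J,T \right)} = J^{2} T = T J^{2}$)
$\left(v{\left(11,7 \right)} + 1\right) d{\left(9,3 + 4 \right)} = \left(7 \cdot 11^{2} + 1\right) 0 = \left(7 \cdot 121 + 1\right) 0 = \left(847 + 1\right) 0 = 848 \cdot 0 = 0$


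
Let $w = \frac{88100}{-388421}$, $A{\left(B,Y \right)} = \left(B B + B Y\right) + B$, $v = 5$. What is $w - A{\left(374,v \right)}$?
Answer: $- \frac{55202480620}{388421} \approx -1.4212 \cdot 10^{5}$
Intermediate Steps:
$A{\left(B,Y \right)} = B + B^{2} + B Y$ ($A{\left(B,Y \right)} = \left(B^{2} + B Y\right) + B = B + B^{2} + B Y$)
$w = - \frac{88100}{388421}$ ($w = 88100 \left(- \frac{1}{388421}\right) = - \frac{88100}{388421} \approx -0.22682$)
$w - A{\left(374,v \right)} = - \frac{88100}{388421} - 374 \left(1 + 374 + 5\right) = - \frac{88100}{388421} - 374 \cdot 380 = - \frac{88100}{388421} - 142120 = - \frac{55202480620}{388421}$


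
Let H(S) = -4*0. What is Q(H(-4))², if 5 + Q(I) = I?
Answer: 25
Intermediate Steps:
H(S) = 0
Q(I) = -5 + I
Q(H(-4))² = (-5 + 0)² = (-5)² = 25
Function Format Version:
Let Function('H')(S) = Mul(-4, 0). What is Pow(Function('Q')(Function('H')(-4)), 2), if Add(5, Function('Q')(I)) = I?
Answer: 25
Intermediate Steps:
Function('H')(S) = 0
Function('Q')(I) = Add(-5, I)
Pow(Function('Q')(Function('H')(-4)), 2) = Pow(Add(-5, 0), 2) = Pow(-5, 2) = 25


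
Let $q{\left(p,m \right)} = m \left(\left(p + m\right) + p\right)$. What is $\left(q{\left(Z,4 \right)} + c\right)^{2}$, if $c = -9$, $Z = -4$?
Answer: $625$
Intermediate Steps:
$q{\left(p,m \right)} = m \left(m + 2 p\right)$ ($q{\left(p,m \right)} = m \left(\left(m + p\right) + p\right) = m \left(m + 2 p\right)$)
$\left(q{\left(Z,4 \right)} + c\right)^{2} = \left(4 \left(4 + 2 \left(-4\right)\right) - 9\right)^{2} = \left(4 \left(4 - 8\right) - 9\right)^{2} = \left(4 \left(-4\right) - 9\right)^{2} = \left(-16 - 9\right)^{2} = \left(-25\right)^{2} = 625$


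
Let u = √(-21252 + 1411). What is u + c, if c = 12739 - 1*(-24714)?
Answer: 37453 + I*√19841 ≈ 37453.0 + 140.86*I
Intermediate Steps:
u = I*√19841 (u = √(-19841) = I*√19841 ≈ 140.86*I)
c = 37453 (c = 12739 + 24714 = 37453)
u + c = I*√19841 + 37453 = 37453 + I*√19841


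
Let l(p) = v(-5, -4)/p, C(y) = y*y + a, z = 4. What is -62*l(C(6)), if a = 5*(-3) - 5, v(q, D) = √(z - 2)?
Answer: -31*√2/8 ≈ -5.4801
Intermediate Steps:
v(q, D) = √2 (v(q, D) = √(4 - 2) = √2)
a = -20 (a = -15 - 5 = -20)
C(y) = -20 + y² (C(y) = y*y - 20 = y² - 20 = -20 + y²)
l(p) = √2/p
-62*l(C(6)) = -62*√2/(-20 + 6²) = -62*√2/(-20 + 36) = -62*√2/16 = -31*√2/8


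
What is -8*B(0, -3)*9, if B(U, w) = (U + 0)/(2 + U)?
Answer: 0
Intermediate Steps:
B(U, w) = U/(2 + U)
-8*B(0, -3)*9 = -0/(2 + 0)*9 = -0/2*9 = -8*0*9 = 0*9 = 0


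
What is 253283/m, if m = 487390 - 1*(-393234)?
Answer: 253283/880624 ≈ 0.28762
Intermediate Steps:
m = 880624 (m = 487390 + 393234 = 880624)
253283/m = 253283/880624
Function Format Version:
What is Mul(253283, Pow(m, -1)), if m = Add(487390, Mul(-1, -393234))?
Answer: Rational(253283, 880624) ≈ 0.28762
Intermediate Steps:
m = 880624 (m = Add(487390, 393234) = 880624)
Mul(253283, Pow(m, -1)) = Mul(253283, Pow(880624, -1)) = Mul(253283, Rational(1, 880624)) = Rational(253283, 880624)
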